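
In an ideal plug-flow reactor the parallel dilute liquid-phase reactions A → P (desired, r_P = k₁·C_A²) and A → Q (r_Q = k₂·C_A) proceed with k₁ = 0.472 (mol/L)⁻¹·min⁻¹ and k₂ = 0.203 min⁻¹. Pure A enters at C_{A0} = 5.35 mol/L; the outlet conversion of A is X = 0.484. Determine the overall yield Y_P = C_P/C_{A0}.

0.436

C_A = C_{A0}(1−X) = 2.761 mol/L.
Along a PFR/batch, dC_Q/dC_A = −r_Q/(r_P+r_Q) = −k₂/(k₂+k₁·C_A).
Integrating from C_{A0} to C_A: C_Q = (0.203/0.472)·ln[(0.203+0.472·5.35)/(0.203+0.472·2.76)] = 0.4301·ln(2.728/1.506) = 0.2555 mol/L.
Then C_P = (C_{A0}−C_A) − C_Q = 2.589 − 0.2555 = 2.334 mol/L.
Y_P = C_P/C_{A0} = 2.334/5.35 = 0.436.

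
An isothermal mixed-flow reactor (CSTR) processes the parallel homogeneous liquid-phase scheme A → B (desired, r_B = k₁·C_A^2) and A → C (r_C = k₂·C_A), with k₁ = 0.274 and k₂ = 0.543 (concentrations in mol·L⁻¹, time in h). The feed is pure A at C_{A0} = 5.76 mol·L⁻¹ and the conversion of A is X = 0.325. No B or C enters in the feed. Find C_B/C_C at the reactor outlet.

Exit C_A = C_{A0}(1−X) = 5.76×0.675 = 3.888 mol·L⁻¹.
In a CSTR the entire volume is at exit conditions, so r_B = 0.274×3.888^2 = 4.142 and r_C = 0.543×3.888 = 2.111.
Overall selectivity = C_B/C_C = r_Bτ/(r_Cτ) = r_B/r_C = 1.96.

1.96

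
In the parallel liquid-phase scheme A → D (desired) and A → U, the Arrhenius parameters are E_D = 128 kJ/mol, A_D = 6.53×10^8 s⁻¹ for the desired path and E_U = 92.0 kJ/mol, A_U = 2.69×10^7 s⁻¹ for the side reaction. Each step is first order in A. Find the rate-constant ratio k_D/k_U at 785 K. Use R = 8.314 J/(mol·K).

Since both paths have the same order in A, the concentration cancels and S_{D/U} = k_D/k_U = (A_D/A_U)·exp[(E_U−E_D)/(RT)].
(E_U−E_D)/(RT) = (92.0−128)×10³/(8.314×785) = -36000/6526 = -5.516.
k_D/k_U = (6.53×10^8/2.69×10^7)·exp(-5.516) = 24.28 × 0.004022 = 0.0976.

0.0976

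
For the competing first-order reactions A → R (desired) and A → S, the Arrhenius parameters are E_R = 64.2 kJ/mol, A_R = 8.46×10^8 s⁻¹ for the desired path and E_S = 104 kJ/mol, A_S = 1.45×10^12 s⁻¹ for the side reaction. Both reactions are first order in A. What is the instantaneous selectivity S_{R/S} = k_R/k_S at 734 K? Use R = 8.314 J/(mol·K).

0.397

With equal orders, S_{R/S} = k_R/k_S = (A_R/A_S)·exp[(E_S−E_R)/(RT)].
(E_S−E_R)/(RT) = (104−64.2)×10³/(8.314×734) = 39800/6102 = 6.522.
k_R/k_S = (8.46×10^8/1.45×10^12)·exp(6.522) = 5.834×10^-4 × 679.9 = 0.397.
Since E_R < E_S, lowering the temperature improves selectivity toward R.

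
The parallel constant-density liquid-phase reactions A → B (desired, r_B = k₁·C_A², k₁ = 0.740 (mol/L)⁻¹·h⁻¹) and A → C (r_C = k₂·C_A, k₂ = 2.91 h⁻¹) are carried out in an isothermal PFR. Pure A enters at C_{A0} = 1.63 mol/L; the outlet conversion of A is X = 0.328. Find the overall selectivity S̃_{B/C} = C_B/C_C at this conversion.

C_A = C_{A0}(1−X) = 1.095 mol/L.
Along a PFR/batch, dC_C/dC_A = −r_C/(r_B+r_C) = −k₂/(k₂+k₁·C_A).
Integrating from C_{A0} to C_A: C_C = (2.91/0.740)·ln[(2.91+0.740·1.63)/(2.91+0.740·1.10)] = 3.932·ln(4.116/3.721) = 0.3974 mol/L.
Then C_B = (C_{A0}−C_A) − C_C = 0.5346 − 0.3974 = 0.1373 mol/L.
S̃_{B/C} = C_B/C_C = 0.1373/0.3974 = 0.345.

0.345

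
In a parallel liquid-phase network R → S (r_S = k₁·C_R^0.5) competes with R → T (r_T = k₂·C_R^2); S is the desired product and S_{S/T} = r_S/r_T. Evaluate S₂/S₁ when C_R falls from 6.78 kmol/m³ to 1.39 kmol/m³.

S_{S/T} = (k₁/k₂)·C_R^-1.5, so S₂/S₁ = (C_{R,2}/C_{R,1})^-1.5.
= (1.39/6.78)^(-1.5) = (0.2050)^(-1.5) = 10.8.

10.8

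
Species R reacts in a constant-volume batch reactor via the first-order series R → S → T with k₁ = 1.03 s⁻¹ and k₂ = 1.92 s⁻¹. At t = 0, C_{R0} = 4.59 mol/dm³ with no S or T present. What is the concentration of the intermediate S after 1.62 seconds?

The intermediate concentration in a first-order A→B→C sequence is C_S = k₁C_{R0}(e^(−k₁t) − e^(−k₂t))/(k₂−k₁).
e^(−k₁t) = e^(−1.03×1.62) = e^(−1.669) = 0.1885; e^(−k₂t) = e^(−3.110) = 0.04458.
C_S = 1.03×4.59/(1.92−1.03) × (0.1885−0.04458) = 5.312×0.1439 = 0.7645 mol/dm³.

0.765 mol/dm³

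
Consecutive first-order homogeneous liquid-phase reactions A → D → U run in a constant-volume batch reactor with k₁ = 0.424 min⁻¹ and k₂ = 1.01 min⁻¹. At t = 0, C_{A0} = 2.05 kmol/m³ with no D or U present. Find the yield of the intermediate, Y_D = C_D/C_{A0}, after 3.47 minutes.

0.144

For first-order series with pure A initially, C_D(t) = k₁C_{A0}/(k₂−k₁)·(e^(−k₁t) − e^(−k₂t)).
e^(−k₁t) = e^(−0.424×3.47) = e^(−1.471) = 0.2296; e^(−k₂t) = e^(−3.505) = 0.03006.
C_D = 0.424×2.05/(1.01−0.424) × (0.2296−0.03006) = 1.483×0.1996 = 0.2960 kmol/m³.
Y_D = C_D/C_{A0} = 0.2960/2.05 = 0.144.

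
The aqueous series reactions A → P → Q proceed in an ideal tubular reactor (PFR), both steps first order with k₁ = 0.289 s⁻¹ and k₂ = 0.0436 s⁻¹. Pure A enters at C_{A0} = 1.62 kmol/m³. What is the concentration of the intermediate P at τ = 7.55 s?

1.16 kmol/m³

The intermediate concentration in a first-order A→B→C sequence is C_P = k₁C_{A0}(e^(−k₁τ) − e^(−k₂τ))/(k₂−k₁).
e^(−k₁τ) = e^(−0.289×7.55) = e^(−2.182) = 0.1128; e^(−k₂τ) = e^(−0.3292) = 0.7195.
C_P = 0.289×1.62/(0.0436−0.289) × (0.1128−0.7195) = (-1.908)×(-0.6067) = 1.157 kmol/m³.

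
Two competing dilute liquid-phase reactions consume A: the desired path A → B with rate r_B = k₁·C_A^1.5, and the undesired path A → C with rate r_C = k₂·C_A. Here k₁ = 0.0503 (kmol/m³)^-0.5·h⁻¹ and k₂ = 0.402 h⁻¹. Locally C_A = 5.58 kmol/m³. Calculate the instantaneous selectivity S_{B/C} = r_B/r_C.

S_{B/C} = r_B/r_C = (k₁·C_A^1.5)/(k₂·C_A) = (k₁/k₂)·C_A^0.5.
= (0.0503×5.580^1.5) / (0.402×5.580) = 0.6630/2.243 = 0.296.

0.296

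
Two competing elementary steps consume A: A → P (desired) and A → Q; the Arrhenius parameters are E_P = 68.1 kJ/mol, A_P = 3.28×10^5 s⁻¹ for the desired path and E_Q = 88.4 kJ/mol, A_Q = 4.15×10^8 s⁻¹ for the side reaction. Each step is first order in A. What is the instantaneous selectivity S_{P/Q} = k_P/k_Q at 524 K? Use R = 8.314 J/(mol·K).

With equal orders, S_{P/Q} = k_P/k_Q = (A_P/A_Q)·exp[(E_Q−E_P)/(RT)].
(E_Q−E_P)/(RT) = (88.4−68.1)×10³/(8.314×524) = 20300/4357 = 4.660.
k_P/k_Q = (3.28×10^5/4.15×10^8)·exp(4.660) = 7.904×10^-4 × 105.6 = 0.0835.
Since E_P < E_Q, lowering the temperature improves selectivity toward P.

0.0835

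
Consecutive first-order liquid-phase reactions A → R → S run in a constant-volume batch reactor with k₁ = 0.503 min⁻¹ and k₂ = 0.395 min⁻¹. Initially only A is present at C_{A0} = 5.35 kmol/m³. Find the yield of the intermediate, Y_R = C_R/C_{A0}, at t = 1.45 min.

0.381

Solving the coupled first-order balances gives C_R(t) = [k₁/(k₂−k₁)]·C_{A0}·(e^(−k₁t) − e^(−k₂t)).
e^(−k₁t) = e^(−0.503×1.45) = e^(−0.7293) = 0.4822; e^(−k₂t) = e^(−0.5727) = 0.5640.
C_R = 0.503×5.35/(0.395−0.503) × (0.4822−0.5640) = (-24.92)×(-0.08175) = 2.037 kmol/m³.
Y_R = C_R/C_{A0} = 2.037/5.35 = 0.381.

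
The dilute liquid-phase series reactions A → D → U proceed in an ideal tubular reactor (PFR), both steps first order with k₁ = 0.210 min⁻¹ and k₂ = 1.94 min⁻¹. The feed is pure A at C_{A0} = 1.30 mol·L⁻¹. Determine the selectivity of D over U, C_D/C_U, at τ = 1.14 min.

0.630

For first-order series with pure A initially, C_D(τ) = k₁C_{A0}/(k₂−k₁)·(e^(−k₁τ) − e^(−k₂τ)).
e^(−k₁τ) = e^(−0.210×1.14) = e^(−0.2394) = 0.7871; e^(−k₂τ) = e^(−2.212) = 0.1095.
C_D = 0.210×1.30/(1.94−0.210) × (0.7871−0.1095) = 0.1578×0.6776 = 0.1069 mol·L⁻¹.
C_A = C_{A0}e^(−k₁τ) = 1.023 mol·L⁻¹, so C_U = C_{A0}−C_A−C_D = 0.1698 mol·L⁻¹; C_D/C_U = 0.630.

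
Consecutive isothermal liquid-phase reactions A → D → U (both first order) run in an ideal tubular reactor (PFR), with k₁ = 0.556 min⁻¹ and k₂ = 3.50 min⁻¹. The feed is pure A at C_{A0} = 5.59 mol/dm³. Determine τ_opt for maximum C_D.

0.625 min

For first-order series the maximum of C_D occurs at τ_opt = ln(k₂/k₁)/(k₂−k₁).
= ln(3.50/0.556)/(3.50−0.556) = ln(6.295)/2.944 = 1.840/2.944 = 0.625 min.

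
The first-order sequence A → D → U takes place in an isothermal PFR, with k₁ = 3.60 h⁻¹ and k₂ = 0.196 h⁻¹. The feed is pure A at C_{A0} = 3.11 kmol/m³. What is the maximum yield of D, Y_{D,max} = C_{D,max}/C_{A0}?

For a first-order series the maximum intermediate yield is C_{D,max}/C_{A0} = (k₁/k₂)^[k₂/(k₂−k₁)].
= (3.60/0.196)^(0.196/(0.196−3.60)) = (18.37)^(-0.05758) = 0.8457.

0.846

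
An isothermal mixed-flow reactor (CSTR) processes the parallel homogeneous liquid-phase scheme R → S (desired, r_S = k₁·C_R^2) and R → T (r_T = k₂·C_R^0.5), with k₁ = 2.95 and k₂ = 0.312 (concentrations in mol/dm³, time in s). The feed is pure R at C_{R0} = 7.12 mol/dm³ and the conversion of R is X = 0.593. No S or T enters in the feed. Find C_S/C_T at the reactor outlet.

Exit C_R = C_{R0}(1−X) = 7.12×0.407 = 2.898 mol/dm³.
In a CSTR the entire volume is at exit conditions, so r_S = 2.95×2.898^2 = 24.77 and r_T = 0.312×2.898^0.5 = 0.5311.
Overall selectivity = C_S/C_T = r_Sτ/(r_Tτ) = r_S/r_T = 46.6.

46.6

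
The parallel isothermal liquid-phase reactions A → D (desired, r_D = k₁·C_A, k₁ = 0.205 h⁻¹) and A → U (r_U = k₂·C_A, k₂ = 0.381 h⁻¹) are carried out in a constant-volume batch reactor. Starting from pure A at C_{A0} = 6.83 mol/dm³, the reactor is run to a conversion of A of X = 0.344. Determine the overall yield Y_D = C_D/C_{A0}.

C_A = C_{A0}(1−X) = 4.480 mol/dm³.
Both paths are first order in A, so the instantaneous fraction to D is constant: dC_D/d(−C_A) = k₁/(k₁+k₂) = 0.3498.
C_D = 0.3498·(C_{A0}−C_A) = 0.3498×2.350 = 0.822 mol/dm³.
Y_D = C_D/C_{A0} = 0.8219/6.83 = 0.120.

0.120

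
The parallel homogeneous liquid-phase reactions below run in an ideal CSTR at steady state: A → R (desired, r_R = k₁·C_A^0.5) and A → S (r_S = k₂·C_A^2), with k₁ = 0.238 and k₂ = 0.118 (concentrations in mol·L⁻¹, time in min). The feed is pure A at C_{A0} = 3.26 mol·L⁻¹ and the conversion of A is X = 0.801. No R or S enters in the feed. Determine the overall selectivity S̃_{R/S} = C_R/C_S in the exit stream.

Exit C_A = C_{A0}(1−X) = 3.26×0.199 = 0.6487 mol·L⁻¹.
In a CSTR the entire volume is at exit conditions, so r_R = 0.238×0.6487^0.5 = 0.1917 and r_S = 0.118×0.6487^2 = 0.04966.
Overall selectivity = C_R/C_S = r_Rτ/(r_Sτ) = r_R/r_S = 3.86.

3.86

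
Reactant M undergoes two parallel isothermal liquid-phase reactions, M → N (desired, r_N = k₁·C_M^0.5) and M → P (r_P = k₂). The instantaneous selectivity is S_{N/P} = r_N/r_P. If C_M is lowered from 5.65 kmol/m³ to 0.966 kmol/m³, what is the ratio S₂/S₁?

S_{N/P} = (k₁/k₂)·C_M^0.5, so S₂/S₁ = (C_{M,2}/C_{M,1})^0.5.
= (0.966/5.65)^0.5 = (0.1710)^0.5 = 0.413.
Selectivity toward N falls as C_M falls — high-concentration operation is favoured.

0.413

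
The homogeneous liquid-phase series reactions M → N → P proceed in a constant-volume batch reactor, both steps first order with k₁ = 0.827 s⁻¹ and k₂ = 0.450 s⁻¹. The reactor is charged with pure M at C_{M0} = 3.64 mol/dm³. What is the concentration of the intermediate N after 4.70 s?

0.799 mol/dm³

The intermediate concentration in a first-order A→B→C sequence is C_N = k₁C_{M0}(e^(−k₁t) − e^(−k₂t))/(k₂−k₁).
e^(−k₁t) = e^(−0.827×4.70) = e^(−3.887) = 0.02051; e^(−k₂t) = e^(−2.115) = 0.1206.
C_N = 0.827×3.64/(0.450−0.827) × (0.02051−0.1206) = (-7.985)×(-0.1001) = 0.7995 mol/dm³.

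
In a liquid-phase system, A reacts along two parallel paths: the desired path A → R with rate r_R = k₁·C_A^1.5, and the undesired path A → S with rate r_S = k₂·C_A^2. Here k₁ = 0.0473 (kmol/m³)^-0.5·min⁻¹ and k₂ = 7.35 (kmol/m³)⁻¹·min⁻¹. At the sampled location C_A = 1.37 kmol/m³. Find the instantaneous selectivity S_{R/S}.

0.00550

S_{R/S} = r_R/r_S = (k₁·C_A^1.5)/(k₂·C_A^2) = (k₁/k₂)·C_A^-0.5.
= (0.0473×1.370^1.5) / (7.35×1.370^2) = 0.07585/13.80 = 0.00550.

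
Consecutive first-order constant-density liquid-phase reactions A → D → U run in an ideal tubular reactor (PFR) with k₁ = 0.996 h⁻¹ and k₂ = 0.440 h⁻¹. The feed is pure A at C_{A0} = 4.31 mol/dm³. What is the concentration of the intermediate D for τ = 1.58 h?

2.25 mol/dm³

The intermediate concentration in a first-order A→B→C sequence is C_D = k₁C_{A0}(e^(−k₁τ) − e^(−k₂τ))/(k₂−k₁).
e^(−k₁τ) = e^(−0.996×1.58) = e^(−1.574) = 0.2073; e^(−k₂τ) = e^(−0.6952) = 0.4990.
C_D = 0.996×4.31/(0.440−0.996) × (0.2073−0.4990) = (-7.721)×(-0.2917) = 2.252 mol/dm³.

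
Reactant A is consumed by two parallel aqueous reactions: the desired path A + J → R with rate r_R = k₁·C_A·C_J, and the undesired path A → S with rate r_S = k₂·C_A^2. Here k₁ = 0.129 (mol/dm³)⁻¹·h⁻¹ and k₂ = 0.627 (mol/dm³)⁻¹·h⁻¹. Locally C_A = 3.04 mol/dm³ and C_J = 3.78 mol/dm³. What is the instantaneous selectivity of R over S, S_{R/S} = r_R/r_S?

0.256

S_{R/S} = r_R/r_S = (k₁·C_A·C_J)/(k₂·C_A^2) = (k₁/k₂)·C_A⁻¹·C_J.
= (0.129×3.040×3.780) / (0.627×3.040^2) = 1.482/5.794 = 0.256.
The undesired path is higher order in A, so low C_A (CSTR or dilute feed) favours R.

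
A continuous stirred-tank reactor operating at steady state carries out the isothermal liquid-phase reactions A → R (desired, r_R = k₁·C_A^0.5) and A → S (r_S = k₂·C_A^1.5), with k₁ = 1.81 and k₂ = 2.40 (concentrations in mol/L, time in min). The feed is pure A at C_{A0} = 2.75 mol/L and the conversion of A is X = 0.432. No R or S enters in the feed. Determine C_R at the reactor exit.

Exit C_A = C_{A0}(1−X) = 2.75×0.568 = 1.562 mol/L.
In a CSTR the entire volume is at exit conditions, so r_R = 1.81×1.562^0.5 = 2.262 and r_S = 2.40×1.562^1.5 = 4.685.
Fraction of consumed A going to R: r_R/(r_R+r_S) = 0.3256.
C_R = 0.3256·C_{A0}·X = 0.3256×2.75×0.432 = 0.387 mol/L.

0.387 mol/L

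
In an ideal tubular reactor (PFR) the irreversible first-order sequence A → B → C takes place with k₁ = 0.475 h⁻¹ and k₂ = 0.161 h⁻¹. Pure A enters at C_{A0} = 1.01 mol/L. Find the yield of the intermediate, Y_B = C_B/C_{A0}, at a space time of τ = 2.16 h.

0.526

The intermediate concentration in a first-order A→B→C sequence is C_B = k₁C_{A0}(e^(−k₁τ) − e^(−k₂τ))/(k₂−k₁).
e^(−k₁τ) = e^(−0.475×2.16) = e^(−1.026) = 0.3584; e^(−k₂τ) = e^(−0.3478) = 0.7063.
C_B = 0.475×1.01/(0.161−0.475) × (0.3584−0.7063) = (-1.528)×(-0.3478) = 0.5314 mol/L.
Y_B = C_B/C_{A0} = 0.5314/1.01 = 0.526.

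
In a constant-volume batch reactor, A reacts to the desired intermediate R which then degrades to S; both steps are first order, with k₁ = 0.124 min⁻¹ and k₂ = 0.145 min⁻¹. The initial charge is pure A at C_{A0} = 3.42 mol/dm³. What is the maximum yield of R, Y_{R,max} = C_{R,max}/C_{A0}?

0.340

Evaluating C_R at t_opt = ln(k₂/k₁)/(k₂−k₁) gives C_{R,max}/C_{A0} = (k₁/k₂)^[k₂/(k₂−k₁)].
= (0.124/0.145)^(0.145/(0.145−0.124)) = (0.8552)^(6.905) = 0.3395.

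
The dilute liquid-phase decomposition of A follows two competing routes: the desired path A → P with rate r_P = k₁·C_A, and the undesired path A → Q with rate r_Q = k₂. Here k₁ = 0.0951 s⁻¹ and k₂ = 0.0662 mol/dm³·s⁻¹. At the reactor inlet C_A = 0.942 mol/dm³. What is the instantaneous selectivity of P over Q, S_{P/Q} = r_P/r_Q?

1.35

S_{P/Q} = r_P/r_Q = (k₁·C_A)/(k₂) = (k₁/k₂)·C_A.
= (0.0951×0.9420) / (0.0662) = 0.08958/0.06620 = 1.35.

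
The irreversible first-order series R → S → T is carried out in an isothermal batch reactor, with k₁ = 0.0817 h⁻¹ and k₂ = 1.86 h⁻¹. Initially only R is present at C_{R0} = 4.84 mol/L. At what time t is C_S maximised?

1.76 h

For first-order series the maximum of C_S occurs at t_opt = ln(k₂/k₁)/(k₂−k₁).
= ln(1.86/0.0817)/(1.86−0.0817) = ln(22.77)/1.778 = 3.125/1.778 = 1.76 h.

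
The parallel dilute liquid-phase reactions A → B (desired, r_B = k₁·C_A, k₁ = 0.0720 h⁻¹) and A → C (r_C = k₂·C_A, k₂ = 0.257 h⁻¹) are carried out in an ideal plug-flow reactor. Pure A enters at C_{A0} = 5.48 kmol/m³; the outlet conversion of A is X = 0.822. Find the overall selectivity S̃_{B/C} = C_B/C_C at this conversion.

0.280

C_A = C_{A0}(1−X) = 0.9754 kmol/m³.
Both paths are first order in A, so the instantaneous fraction to B is constant: dC_B/d(−C_A) = k₁/(k₁+k₂) = 0.2188.
C_B = 0.2188·(C_{A0}−C_A) = 0.2188×4.505 = 0.986 kmol/m³.
C_C = (C_{A0}−C_A)−C_B = 3.519 kmol/m³; S̃_{B/C} = 0.9858/3.519 = 0.280.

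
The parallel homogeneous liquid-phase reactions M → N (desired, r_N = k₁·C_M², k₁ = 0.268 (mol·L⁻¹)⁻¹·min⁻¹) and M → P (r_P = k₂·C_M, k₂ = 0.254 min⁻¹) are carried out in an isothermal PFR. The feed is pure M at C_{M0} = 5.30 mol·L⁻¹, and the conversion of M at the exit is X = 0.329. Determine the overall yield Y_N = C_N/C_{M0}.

0.270

C_M = C_{M0}(1−X) = 3.556 mol·L⁻¹.
Along a PFR/batch, dC_P/dC_M = −r_P/(r_N+r_P) = −k₂/(k₂+k₁·C_M).
Integrating from C_{M0} to C_M: C_P = (0.254/0.268)·ln[(0.254+0.268·5.30)/(0.254+0.268·3.56)] = 0.9478·ln(1.674/1.207) = 0.3101 mol·L⁻¹.
Then C_N = (C_{M0}−C_M) − C_P = 1.744 − 0.3101 = 1.434 mol·L⁻¹.
Y_N = C_N/C_{M0} = 1.434/5.30 = 0.270.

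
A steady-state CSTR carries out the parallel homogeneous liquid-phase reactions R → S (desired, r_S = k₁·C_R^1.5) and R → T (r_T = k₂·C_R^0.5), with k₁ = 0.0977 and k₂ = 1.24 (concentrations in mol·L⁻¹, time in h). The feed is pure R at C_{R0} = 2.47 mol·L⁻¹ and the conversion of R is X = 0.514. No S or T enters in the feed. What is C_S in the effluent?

0.110 mol·L⁻¹

Exit C_R = C_{R0}(1−X) = 2.47×0.486 = 1.200 mol·L⁻¹.
In a CSTR the entire volume is at exit conditions, so r_S = 0.0977×1.200^1.5 = 0.1285 and r_T = 1.24×1.200^0.5 = 1.359.
Fraction of consumed R going to S: r_S/(r_S+r_T) = 0.08641.
C_S = 0.08641·C_{R0}·X = 0.08641×2.47×0.514 = 0.110 mol·L⁻¹.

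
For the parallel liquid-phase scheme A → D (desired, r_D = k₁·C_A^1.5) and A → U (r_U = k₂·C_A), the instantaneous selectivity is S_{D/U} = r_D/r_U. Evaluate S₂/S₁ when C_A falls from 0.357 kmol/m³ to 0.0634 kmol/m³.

S_{D/U} = (k₁/k₂)·C_A^0.5, so S₂/S₁ = (C_{A,2}/C_{A,1})^0.5.
= (0.0634/0.357)^0.5 = (0.1776)^0.5 = 0.421.

0.421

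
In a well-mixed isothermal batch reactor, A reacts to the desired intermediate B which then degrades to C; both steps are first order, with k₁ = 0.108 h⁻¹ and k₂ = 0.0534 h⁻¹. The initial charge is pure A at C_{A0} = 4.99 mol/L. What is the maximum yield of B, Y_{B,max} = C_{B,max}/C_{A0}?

0.502

At the optimum, C_{B,max}/C_{A0} = (k₁/k₂)^[k₂/(k₂−k₁)].
= (0.108/0.0534)^(0.0534/(0.0534−0.108)) = (2.022)^(-0.9780) = 0.5022.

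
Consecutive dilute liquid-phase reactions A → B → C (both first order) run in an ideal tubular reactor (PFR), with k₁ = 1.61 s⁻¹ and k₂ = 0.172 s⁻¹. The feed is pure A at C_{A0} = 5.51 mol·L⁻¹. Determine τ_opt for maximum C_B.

Setting dC_B/dτ = 0 gives τ_opt = ln(k₂/k₁)/(k₂−k₁).
= ln(0.172/1.61)/(0.172−1.61) = ln(0.1068)/-1.438 = -2.236/-1.438 = 1.56 s.

1.56 s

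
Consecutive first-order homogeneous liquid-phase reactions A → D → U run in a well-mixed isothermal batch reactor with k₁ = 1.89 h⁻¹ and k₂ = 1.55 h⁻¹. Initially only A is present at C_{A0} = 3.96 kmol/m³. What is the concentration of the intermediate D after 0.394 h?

Solving the coupled first-order balances gives C_D(t) = [k₁/(k₂−k₁)]·C_{A0}·(e^(−k₁t) − e^(−k₂t)).
e^(−k₁t) = e^(−1.89×0.394) = e^(−0.7447) = 0.4749; e^(−k₂t) = e^(−0.6107) = 0.5430.
C_D = 1.89×3.96/(1.55−1.89) × (0.4749−0.5430) = (-22.01)×(-0.06807) = 1.499 kmol/m³.

1.50 kmol/m³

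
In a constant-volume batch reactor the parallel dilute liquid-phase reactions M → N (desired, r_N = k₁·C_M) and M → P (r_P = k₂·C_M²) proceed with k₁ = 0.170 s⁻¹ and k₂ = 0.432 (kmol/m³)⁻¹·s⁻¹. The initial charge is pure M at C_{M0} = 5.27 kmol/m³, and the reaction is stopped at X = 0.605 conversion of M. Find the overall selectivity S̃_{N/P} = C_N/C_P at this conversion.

C_M = C_{M0}(1−X) = 2.082 kmol/m³.
Along a PFR/batch, dC_N/dC_M = −r_N/(r_N+r_P) = −k₁/(k₁+k₂·C_M).
Integrating from C_{M0} to C_M: C_N = (0.170/0.432)·ln[(0.170+0.432·5.27)/(0.170+0.432·2.08)] = 0.3935·ln(2.447/1.069) = 0.3257 kmol/m³.
C_P = (C_{M0}−C_M)−C_N = 2.863 kmol/m³; S̃_{N/P} = 0.3257/2.863 = 0.114.

0.114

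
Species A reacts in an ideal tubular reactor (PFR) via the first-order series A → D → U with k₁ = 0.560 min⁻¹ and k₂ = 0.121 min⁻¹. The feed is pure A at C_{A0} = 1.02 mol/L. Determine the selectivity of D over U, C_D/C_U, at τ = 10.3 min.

0.572

For first-order series with pure A initially, C_D(τ) = k₁C_{A0}/(k₂−k₁)·(e^(−k₁τ) − e^(−k₂τ)).
e^(−k₁τ) = e^(−0.560×10.3) = e^(−5.768) = 0.003126; e^(−k₂τ) = e^(−1.246) = 0.2876.
C_D = 0.560×1.02/(0.121−0.560) × (0.003126−0.2876) = (-1.301)×(-0.2844) = 0.3701 mol/L.
C_A = C_{A0}e^(−k₁τ) = 0.003189 mol/L, so C_U = C_{A0}−C_A−C_D = 0.6467 mol/L; C_D/C_U = 0.572.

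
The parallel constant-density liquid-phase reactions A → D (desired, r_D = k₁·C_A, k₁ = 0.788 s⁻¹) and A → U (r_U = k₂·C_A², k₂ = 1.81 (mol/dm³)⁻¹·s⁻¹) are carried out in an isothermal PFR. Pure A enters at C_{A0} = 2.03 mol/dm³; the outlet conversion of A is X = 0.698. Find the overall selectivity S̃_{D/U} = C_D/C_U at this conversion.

0.356

C_A = C_{A0}(1−X) = 0.6131 mol/dm³.
Along a PFR/batch, dC_D/dC_A = −r_D/(r_D+r_U) = −k₁/(k₁+k₂·C_A).
Integrating from C_{A0} to C_A: C_D = (0.788/1.81)·ln[(0.788+1.81·2.03)/(0.788+1.81·0.613)] = 0.4354·ln(4.462/1.898) = 0.3723 mol/dm³.
C_U = (C_{A0}−C_A)−C_D = 1.045 mol/dm³; S̃_{D/U} = 0.3723/1.045 = 0.356.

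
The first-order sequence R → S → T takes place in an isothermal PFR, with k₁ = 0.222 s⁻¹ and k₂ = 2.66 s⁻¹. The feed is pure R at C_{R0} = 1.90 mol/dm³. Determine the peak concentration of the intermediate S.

0.126 mol/dm³

At the optimum, C_{S,max}/C_{R0} = (k₁/k₂)^[k₂/(k₂−k₁)].
= (0.222/2.66)^(2.66/(2.66−0.222)) = (0.08346)^(1.091) = 0.06657.
C_{S,max} = 0.06657×1.90 = 0.126 mol/dm³.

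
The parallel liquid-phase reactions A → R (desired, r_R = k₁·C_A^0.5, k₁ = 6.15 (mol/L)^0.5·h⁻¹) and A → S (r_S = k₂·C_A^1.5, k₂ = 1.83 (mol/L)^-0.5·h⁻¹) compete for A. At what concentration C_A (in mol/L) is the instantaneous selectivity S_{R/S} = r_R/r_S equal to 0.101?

33.3 mol/L

S_{R/S} = (k₁/k₂)·C_A⁻¹ ⇒ C_A = (S·k₂/k₁)^(-1).
= (0.101×1.83/6.15)^(-1) = (0.03005)^(-1) = 33.3 mol/L.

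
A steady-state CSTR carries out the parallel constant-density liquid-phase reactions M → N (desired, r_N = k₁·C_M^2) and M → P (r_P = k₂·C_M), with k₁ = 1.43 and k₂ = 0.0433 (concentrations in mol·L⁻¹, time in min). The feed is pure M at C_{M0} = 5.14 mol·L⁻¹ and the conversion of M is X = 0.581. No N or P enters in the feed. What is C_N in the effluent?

Exit C_M = C_{M0}(1−X) = 5.14×0.419 = 2.154 mol·L⁻¹.
Rates in a CSTR are evaluated at the outlet concentration: r_N = 1.43×2.154^2 = 6.633, r_P = 0.0433×2.154 = 0.09325.
Fraction of consumed M going to N: r_N/(r_N+r_P) = 0.9861.
C_N = 0.9861·C_{M0}·X = 0.9861×5.14×0.581 = 2.94 mol·L⁻¹.

2.94 mol·L⁻¹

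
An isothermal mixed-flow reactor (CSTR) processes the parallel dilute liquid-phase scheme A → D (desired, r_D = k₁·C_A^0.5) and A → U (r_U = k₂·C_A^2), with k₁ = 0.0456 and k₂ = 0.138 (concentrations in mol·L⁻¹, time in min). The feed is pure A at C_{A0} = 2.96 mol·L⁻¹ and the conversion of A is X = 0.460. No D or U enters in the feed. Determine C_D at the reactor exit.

0.191 mol·L⁻¹

Exit C_A = C_{A0}(1−X) = 2.96×0.540 = 1.598 mol·L⁻¹.
A CSTR operates uniformly at the exit composition, giving r_D = 0.05765 and r_U = 0.3526 (each k·C_A^n at C_A = 1.598).
Fraction of consumed A going to D: r_D/(r_D+r_U) = 0.1405.
C_D = 0.1405·C_{A0}·X = 0.1405×2.96×0.460 = 0.191 mol·L⁻¹.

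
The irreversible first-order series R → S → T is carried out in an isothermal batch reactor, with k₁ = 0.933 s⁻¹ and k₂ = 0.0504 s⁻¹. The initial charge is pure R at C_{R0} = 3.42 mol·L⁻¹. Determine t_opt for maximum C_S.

The intermediate peaks when r₁ = r₂, i.e. k₁e^(−k₁t) = k₂e^(−k₂t), giving t_opt = ln(k₂/k₁)/(k₂−k₁).
= ln(0.0504/0.933)/(0.0504−0.933) = ln(0.05402)/-0.8826 = -2.918/-0.8826 = 3.31 s.

3.31 s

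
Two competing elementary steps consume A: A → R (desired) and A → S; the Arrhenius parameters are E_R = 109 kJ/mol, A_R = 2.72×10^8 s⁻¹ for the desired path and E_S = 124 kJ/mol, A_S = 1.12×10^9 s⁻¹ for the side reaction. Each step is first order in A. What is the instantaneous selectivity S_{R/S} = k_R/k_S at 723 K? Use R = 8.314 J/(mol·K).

k_R/k_S = (A_R/A_S)·exp[−(E_R−E_S)/(RT)] = (A_R/A_S)·exp[(E_S−E_R)/(RT)].
(E_S−E_R)/(RT) = (124−109)×10³/(8.314×723) = 15000/6011 = 2.495.
k_R/k_S = (2.72×10^8/1.12×10^9)·exp(2.495) = 0.2429 × 12.13 = 2.95.
Since E_R < E_S, lowering the temperature improves selectivity toward R.

2.95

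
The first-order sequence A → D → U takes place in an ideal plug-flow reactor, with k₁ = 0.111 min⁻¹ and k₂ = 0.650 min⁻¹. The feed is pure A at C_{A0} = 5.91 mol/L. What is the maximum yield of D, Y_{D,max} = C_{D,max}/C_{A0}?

0.119

Evaluating C_D at τ_opt = ln(k₂/k₁)/(k₂−k₁) gives C_{D,max}/C_{A0} = (k₁/k₂)^[k₂/(k₂−k₁)].
= (0.111/0.650)^(0.650/(0.650−0.111)) = (0.1708)^(1.206) = 0.1187.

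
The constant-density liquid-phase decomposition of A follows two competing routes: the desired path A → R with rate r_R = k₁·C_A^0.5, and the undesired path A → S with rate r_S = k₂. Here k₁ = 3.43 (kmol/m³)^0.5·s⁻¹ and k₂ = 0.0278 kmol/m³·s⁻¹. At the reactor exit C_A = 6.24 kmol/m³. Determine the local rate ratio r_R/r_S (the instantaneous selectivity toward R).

308

S_{R/S} = r_R/r_S = (k₁·C_A^0.5)/(k₂) = (k₁/k₂)·C_A^0.5.
= (3.43×6.240^0.5) / (0.0278) = 8.568/0.02780 = 308.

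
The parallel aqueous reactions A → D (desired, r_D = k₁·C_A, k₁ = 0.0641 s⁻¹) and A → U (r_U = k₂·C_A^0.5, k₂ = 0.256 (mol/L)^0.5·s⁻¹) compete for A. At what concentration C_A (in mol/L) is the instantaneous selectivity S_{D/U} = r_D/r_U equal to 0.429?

2.94 mol/L

S_{D/U} = (k₁/k₂)·C_A^0.5 ⇒ C_A = (S·k₂/k₁)^(2).
= (0.429×0.256/0.0641)^(2) = (1.713)^(2) = 2.94 mol/L.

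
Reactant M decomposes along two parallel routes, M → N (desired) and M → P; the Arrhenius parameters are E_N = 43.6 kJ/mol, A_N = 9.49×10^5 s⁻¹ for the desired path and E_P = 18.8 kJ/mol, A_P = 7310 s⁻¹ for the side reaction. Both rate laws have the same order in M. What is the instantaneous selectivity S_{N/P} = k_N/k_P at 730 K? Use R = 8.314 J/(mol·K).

With equal orders, S_{N/P} = k_N/k_P = (A_N/A_P)·exp[(E_P−E_N)/(RT)].
(E_P−E_N)/(RT) = (18.8−43.6)×10³/(8.314×730) = -24800/6069 = -4.086.
k_N/k_P = (9.49×10^5/7310)·exp(-4.086) = 129.8 × 0.01680 = 2.18.

2.18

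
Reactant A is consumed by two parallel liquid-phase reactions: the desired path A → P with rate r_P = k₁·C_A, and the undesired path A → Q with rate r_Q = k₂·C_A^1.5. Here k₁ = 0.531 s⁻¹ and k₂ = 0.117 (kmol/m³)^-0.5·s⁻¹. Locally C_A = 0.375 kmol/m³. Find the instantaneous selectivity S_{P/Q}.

7.41

S_{P/Q} = r_P/r_Q = (k₁·C_A)/(k₂·C_A^1.5) = (k₁/k₂)·C_A^-0.5.
= (0.531×0.3750) / (0.117×0.3750^1.5) = 0.1991/0.02687 = 7.41.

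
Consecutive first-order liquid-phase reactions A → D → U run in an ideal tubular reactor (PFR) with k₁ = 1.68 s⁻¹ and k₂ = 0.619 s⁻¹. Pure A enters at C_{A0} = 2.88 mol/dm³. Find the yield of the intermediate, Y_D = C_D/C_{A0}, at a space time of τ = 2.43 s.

0.325

Solving the coupled first-order balances gives C_D(τ) = [k₁/(k₂−k₁)]·C_{A0}·(e^(−k₁τ) − e^(−k₂τ)).
e^(−k₁τ) = e^(−1.68×2.43) = e^(−4.082) = 0.01687; e^(−k₂τ) = e^(−1.504) = 0.2222.
C_D = 1.68×2.88/(0.619−1.68) × (0.01687−0.2222) = (-4.560)×(-0.2053) = 0.9364 mol/dm³.
Y_D = C_D/C_{A0} = 0.9364/2.88 = 0.325.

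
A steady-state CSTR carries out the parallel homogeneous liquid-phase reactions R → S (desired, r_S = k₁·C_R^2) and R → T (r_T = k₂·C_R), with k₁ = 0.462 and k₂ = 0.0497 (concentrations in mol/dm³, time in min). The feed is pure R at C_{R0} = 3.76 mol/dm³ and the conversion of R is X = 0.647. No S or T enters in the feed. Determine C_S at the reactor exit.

2.25 mol/dm³

Exit C_R = C_{R0}(1−X) = 3.76×0.353 = 1.327 mol/dm³.
A CSTR operates uniformly at the exit composition, giving r_S = 0.8139 and r_T = 0.06597 (each k·C_R^n at C_R = 1.327).
Fraction of consumed R going to S: r_S/(r_S+r_T) = 0.9250.
C_S = 0.9250·C_{R0}·X = 0.9250×3.76×0.647 = 2.25 mol/dm³.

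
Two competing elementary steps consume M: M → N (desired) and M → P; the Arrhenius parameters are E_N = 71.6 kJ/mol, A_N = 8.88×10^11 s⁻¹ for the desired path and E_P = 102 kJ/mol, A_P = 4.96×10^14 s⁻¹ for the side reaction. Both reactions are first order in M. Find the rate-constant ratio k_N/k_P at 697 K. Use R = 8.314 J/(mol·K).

k_N/k_P = (A_N/A_P)·exp[−(E_N−E_P)/(RT)] = (A_N/A_P)·exp[(E_P−E_N)/(RT)].
(E_P−E_N)/(RT) = (102−71.6)×10³/(8.314×697) = 30400/5795 = 5.246.
k_N/k_P = (8.88×10^11/4.96×10^14)·exp(5.246) = 0.001790 × 189.8 = 0.340.

0.340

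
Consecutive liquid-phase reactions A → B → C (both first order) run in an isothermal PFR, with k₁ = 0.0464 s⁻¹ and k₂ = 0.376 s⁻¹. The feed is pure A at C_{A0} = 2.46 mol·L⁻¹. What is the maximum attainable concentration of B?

At the optimum, C_{B,max}/C_{A0} = (k₁/k₂)^[k₂/(k₂−k₁)].
= (0.0464/0.376)^(0.376/(0.376−0.0464)) = (0.1234)^(1.141) = 0.09192.
C_{B,max} = 0.09192×2.46 = 0.226 mol·L⁻¹.

0.226 mol·L⁻¹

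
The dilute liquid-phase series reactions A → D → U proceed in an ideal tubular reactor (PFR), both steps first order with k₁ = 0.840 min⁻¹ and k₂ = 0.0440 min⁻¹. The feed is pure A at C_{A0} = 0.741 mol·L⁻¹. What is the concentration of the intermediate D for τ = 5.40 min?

0.608 mol·L⁻¹

For first-order series with pure A initially, C_D(τ) = k₁C_{A0}/(k₂−k₁)·(e^(−k₁τ) − e^(−k₂τ)).
e^(−k₁τ) = e^(−0.840×5.40) = e^(−4.536) = 0.01072; e^(−k₂τ) = e^(−0.2376) = 0.7885.
C_D = 0.840×0.741/(0.0440−0.840) × (0.01072−0.7885) = (-0.7820)×(-0.7778) = 0.6082 mol·L⁻¹.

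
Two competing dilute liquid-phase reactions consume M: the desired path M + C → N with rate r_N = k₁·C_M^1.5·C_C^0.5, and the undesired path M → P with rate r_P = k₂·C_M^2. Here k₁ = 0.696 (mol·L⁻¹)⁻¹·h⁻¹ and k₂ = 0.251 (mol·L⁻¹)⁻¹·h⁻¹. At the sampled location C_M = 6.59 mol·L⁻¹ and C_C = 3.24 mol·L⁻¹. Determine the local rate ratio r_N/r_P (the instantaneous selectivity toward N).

1.94

S_{N/P} = r_N/r_P = (k₁·C_M^1.5·C_C^0.5)/(k₂·C_M^2) = (k₁/k₂)·C_M^-0.5·C_C^0.5.
= (0.696×6.590^1.5×3.240^0.5) / (0.251×6.590^2) = 21.19/10.90 = 1.94.
The undesired path is higher order in M, so low C_M (CSTR or dilute feed) favours N.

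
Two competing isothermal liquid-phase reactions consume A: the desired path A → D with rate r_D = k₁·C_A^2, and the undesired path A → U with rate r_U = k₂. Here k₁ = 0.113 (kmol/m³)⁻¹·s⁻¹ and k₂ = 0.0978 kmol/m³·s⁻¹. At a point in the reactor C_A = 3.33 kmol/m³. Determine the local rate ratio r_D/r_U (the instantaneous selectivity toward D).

S_{D/U} = r_D/r_U = (k₁·C_A^2)/(k₂) = (k₁/k₂)·C_A^2.
= (0.113×3.330^2) / (0.0978) = 1.253/0.09780 = 12.8.
Since the desired path is higher order in A, keeping C_A high (PFR or concentrated feed) favours D.

12.8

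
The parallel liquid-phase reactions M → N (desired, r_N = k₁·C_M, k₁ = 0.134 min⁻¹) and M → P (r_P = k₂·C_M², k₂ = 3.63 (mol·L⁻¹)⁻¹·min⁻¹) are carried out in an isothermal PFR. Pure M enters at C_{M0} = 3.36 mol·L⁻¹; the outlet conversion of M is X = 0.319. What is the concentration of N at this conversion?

C_M = C_{M0}(1−X) = 2.288 mol·L⁻¹.
Along a PFR/batch, dC_N/dC_M = −r_N/(r_N+r_P) = −k₁/(k₁+k₂·C_M).
Integrating from C_{M0} to C_M: C_N = (0.134/3.63)·ln[(0.134+3.63·3.36)/(0.134+3.63·2.29)] = 0.03691·ln(12.33/8.440) = 0.01399 mol·L⁻¹.

0.0140 mol·L⁻¹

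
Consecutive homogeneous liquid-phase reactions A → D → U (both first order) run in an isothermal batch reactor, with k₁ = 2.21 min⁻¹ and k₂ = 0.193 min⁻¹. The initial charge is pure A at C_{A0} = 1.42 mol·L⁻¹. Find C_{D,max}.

1.12 mol·L⁻¹

At the optimum, C_{D,max}/C_{A0} = (k₁/k₂)^[k₂/(k₂−k₁)].
= (2.21/0.193)^(0.193/(0.193−2.21)) = (11.45)^(-0.09569) = 0.7919.
C_{D,max} = 0.7919×1.42 = 1.12 mol·L⁻¹.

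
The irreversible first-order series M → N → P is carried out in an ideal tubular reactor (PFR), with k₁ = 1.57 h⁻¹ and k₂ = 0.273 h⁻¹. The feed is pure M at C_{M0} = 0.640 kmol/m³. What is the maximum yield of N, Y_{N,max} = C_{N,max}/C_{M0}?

At the optimum, C_{N,max}/C_{M0} = (k₁/k₂)^[k₂/(k₂−k₁)].
= (1.57/0.273)^(0.273/(0.273−1.57)) = (5.751)^(-0.2105) = 0.6920.

0.692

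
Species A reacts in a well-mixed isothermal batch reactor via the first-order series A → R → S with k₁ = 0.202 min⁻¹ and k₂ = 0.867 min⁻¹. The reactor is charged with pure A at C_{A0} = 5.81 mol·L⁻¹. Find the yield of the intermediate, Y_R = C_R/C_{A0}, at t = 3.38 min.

For first-order series with pure A initially, C_R(t) = k₁C_{A0}/(k₂−k₁)·(e^(−k₁t) − e^(−k₂t)).
e^(−k₁t) = e^(−0.202×3.38) = e^(−0.6828) = 0.5052; e^(−k₂t) = e^(−2.930) = 0.05337.
C_R = 0.202×5.81/(0.867−0.202) × (0.5052−0.05337) = 1.765×0.4518 = 0.7974 mol·L⁻¹.
Y_R = C_R/C_{A0} = 0.7974/5.81 = 0.137.

0.137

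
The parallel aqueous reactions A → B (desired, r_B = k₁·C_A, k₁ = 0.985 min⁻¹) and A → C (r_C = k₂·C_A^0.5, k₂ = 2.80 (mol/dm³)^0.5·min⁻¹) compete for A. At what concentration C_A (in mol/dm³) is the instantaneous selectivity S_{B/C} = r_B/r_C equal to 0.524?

S_{B/C} = (k₁/k₂)·C_A^0.5 ⇒ C_A = (S·k₂/k₁)^(2).
= (0.524×2.80/0.985)^(2) = (1.490)^(2) = 2.22 mol/dm³.

2.22 mol/dm³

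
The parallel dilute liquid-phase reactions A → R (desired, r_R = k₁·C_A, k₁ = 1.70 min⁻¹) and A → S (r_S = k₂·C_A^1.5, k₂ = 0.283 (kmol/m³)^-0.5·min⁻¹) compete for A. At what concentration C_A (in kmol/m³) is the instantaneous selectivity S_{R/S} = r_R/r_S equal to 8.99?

S_{R/S} = (k₁/k₂)·C_A^-0.5 ⇒ C_A = (S·k₂/k₁)^(-2).
= (8.99×0.283/1.70)^(-2) = (1.497)^(-2) = 0.446 kmol/m³.

0.446 kmol/m³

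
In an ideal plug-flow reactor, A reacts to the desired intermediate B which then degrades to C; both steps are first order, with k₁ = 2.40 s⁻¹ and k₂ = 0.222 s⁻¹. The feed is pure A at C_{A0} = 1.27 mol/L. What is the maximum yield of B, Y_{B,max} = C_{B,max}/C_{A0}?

0.785

For a first-order series the maximum intermediate yield is C_{B,max}/C_{A0} = (k₁/k₂)^[k₂/(k₂−k₁)].
= (2.40/0.222)^(0.222/(0.222−2.40)) = (10.81)^(-0.1019) = 0.7845.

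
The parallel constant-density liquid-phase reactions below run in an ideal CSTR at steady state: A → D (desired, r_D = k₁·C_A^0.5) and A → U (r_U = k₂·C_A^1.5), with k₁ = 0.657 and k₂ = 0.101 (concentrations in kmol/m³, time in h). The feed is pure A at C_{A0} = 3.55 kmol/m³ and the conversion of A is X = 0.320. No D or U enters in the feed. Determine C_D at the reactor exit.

Exit C_A = C_{A0}(1−X) = 3.55×0.680 = 2.414 kmol/m³.
Rates in a CSTR are evaluated at the outlet concentration: r_D = 0.657×2.414^0.5 = 1.021, r_U = 0.101×2.414^1.5 = 0.3788.
Fraction of consumed A going to D: r_D/(r_D+r_U) = 0.7293.
C_D = 0.7293·C_{A0}·X = 0.7293×3.55×0.320 = 0.829 kmol/m³.

0.829 kmol/m³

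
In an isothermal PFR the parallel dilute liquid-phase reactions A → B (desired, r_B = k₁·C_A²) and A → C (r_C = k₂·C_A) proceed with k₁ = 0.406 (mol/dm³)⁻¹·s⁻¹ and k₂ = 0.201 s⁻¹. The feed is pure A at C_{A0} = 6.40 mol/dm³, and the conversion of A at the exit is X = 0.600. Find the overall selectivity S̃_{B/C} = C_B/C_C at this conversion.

C_A = C_{A0}(1−X) = 2.560 mol/dm³.
Along a PFR/batch, dC_C/dC_A = −r_C/(r_B+r_C) = −k₂/(k₂+k₁·C_A).
Integrating from C_{A0} to C_A: C_C = (0.201/0.406)·ln[(0.201+0.406·6.40)/(0.201+0.406·2.56)] = 0.4951·ln(2.799/1.240) = 0.4030 mol/dm³.
Then C_B = (C_{A0}−C_A) − C_C = 3.840 − 0.4030 = 3.437 mol/dm³.
S̃_{B/C} = C_B/C_C = 3.437/0.4030 = 8.53.

8.53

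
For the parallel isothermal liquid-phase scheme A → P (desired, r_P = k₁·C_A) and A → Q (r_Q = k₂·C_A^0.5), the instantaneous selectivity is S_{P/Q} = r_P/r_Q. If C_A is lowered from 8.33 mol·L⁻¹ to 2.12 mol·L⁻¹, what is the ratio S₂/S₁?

S_{P/Q} = (k₁/k₂)·C_A^0.5, so S₂/S₁ = (C_{A,2}/C_{A,1})^0.5.
= (2.12/8.33)^0.5 = (0.2545)^0.5 = 0.504.

0.504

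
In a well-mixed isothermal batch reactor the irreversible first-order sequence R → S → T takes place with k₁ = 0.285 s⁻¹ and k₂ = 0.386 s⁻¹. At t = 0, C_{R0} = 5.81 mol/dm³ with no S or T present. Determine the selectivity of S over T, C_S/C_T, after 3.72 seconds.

0.881

Solving the coupled first-order balances gives C_S(t) = [k₁/(k₂−k₁)]·C_{R0}·(e^(−k₁t) − e^(−k₂t)).
e^(−k₁t) = e^(−0.285×3.72) = e^(−1.060) = 0.3464; e^(−k₂t) = e^(−1.436) = 0.2379.
C_S = 0.285×5.81/(0.386−0.285) × (0.3464−0.2379) = 16.39×0.1085 = 1.779 mol/dm³.
C_R = C_{R0}e^(−k₁t) = 2.013 mol/dm³, so C_T = C_{R0}−C_R−C_S = 2.019 mol/dm³; C_S/C_T = 0.881.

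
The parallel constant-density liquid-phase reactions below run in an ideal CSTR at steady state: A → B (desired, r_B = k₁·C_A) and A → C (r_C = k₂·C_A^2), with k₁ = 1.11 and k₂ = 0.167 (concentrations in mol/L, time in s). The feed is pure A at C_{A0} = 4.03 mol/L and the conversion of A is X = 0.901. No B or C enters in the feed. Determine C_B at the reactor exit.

Exit C_A = C_{A0}(1−X) = 4.03×0.0990 = 0.3990 mol/L.
In a CSTR the entire volume is at exit conditions, so r_B = 1.11×0.3990 = 0.4429 and r_C = 0.167×0.3990^2 = 0.02658.
Fraction of consumed A going to B: r_B/(r_B+r_C) = 0.9434.
C_B = 0.9434·C_{A0}·X = 0.9434×4.03×0.901 = 3.43 mol/L.

3.43 mol/L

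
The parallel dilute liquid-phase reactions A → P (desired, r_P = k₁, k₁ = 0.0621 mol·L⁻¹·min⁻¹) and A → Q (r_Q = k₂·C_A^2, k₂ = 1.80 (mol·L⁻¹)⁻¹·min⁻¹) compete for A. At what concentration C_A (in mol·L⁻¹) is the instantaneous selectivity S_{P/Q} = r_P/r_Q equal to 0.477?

0.269 mol·L⁻¹

S_{P/Q} = (k₁/k₂)·C_A^-2 ⇒ C_A = (S·k₂/k₁)^(-0.5).
= (0.477×1.80/0.0621)^(-0.5) = (13.83)^(-0.5) = 0.269 mol·L⁻¹.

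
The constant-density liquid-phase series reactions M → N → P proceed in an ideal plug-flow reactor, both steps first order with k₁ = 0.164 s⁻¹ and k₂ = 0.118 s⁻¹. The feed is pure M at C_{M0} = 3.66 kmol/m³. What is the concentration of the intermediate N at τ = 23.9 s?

Solving the coupled first-order balances gives C_N(τ) = [k₁/(k₂−k₁)]·C_{M0}·(e^(−k₁τ) − e^(−k₂τ)).
e^(−k₁τ) = e^(−0.164×23.9) = e^(−3.920) = 0.01985; e^(−k₂τ) = e^(−2.820) = 0.05959.
C_N = 0.164×3.66/(0.118−0.164) × (0.01985−0.05959) = (-13.05)×(-0.03974) = 0.5186 kmol/m³.

0.519 kmol/m³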